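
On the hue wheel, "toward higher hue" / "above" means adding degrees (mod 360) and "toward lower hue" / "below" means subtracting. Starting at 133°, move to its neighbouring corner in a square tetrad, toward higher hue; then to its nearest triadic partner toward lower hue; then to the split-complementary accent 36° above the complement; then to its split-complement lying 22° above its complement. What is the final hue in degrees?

161°

133 + 90 = 223°   (square ↑)
223 − 120 = 103°   (triadic ↓)
103 + 216 = 319°   (split-comp 36° ↑)
319 + 202 = 521 → 521 − 360 = 161°   (split-comp 22° ↑)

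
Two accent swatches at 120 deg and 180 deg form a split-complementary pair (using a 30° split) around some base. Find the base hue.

330°

The accents sit 30° either side of the complement, so the complement is their short-arc midpoint on the wheel.
Short-arc midpoint of 120° and 180°: 150°.
Base is 180° from the complement: 150 − 180 = -30 → -30 + 360 = 330°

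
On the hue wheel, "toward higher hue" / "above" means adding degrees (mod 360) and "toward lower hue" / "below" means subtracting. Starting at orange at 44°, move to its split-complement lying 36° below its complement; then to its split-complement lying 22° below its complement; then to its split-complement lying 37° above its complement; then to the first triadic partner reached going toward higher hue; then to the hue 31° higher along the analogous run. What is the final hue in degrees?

354°

44 + 144 = 188°   (split-comp 36° ↓)
188 + 158 = 346°   (split-comp 22° ↓)
346 + 217 = 563 → 563 − 360 = 203°   (split-comp 37° ↑)
203 + 120 = 323°   (triadic ↑)
323 + 31 = 354°   (analog 31° ↑)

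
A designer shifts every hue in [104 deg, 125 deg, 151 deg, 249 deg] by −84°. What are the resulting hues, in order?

104 − 84 = 20°
125 − 84 = 41°
151 − 84 = 67°
249 − 84 = 165°

20°, 41°, 67°, 165°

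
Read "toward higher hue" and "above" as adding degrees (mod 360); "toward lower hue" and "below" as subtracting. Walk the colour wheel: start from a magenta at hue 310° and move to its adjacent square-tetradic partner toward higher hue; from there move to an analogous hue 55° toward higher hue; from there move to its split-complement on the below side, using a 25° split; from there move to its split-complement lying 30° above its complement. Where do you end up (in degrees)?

100°

square ↑ +90°: 310 + 90 = 400 → 400 − 360 = 40°
analog 55° ↑ +55°: 40 + 55 = 95°
split-comp 25° ↓ +155°: 95 + 155 = 250°
split-comp 30° ↑ +210°: 250 + 210 = 460 → 460 − 360 = 100°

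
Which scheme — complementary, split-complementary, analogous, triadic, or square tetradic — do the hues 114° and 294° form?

complementary

Sort the hues: 114°, 294°.
Successive gaps around the wheel: 180°, 180°.
Two hues 180° apart are complementary.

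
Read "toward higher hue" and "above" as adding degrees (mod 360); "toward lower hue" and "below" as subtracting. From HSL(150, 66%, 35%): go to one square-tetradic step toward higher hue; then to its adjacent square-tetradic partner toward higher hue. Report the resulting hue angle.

square ↑ +90°: 150 + 90 = 240°
square ↑ +90°: 240 + 90 = 330°

330°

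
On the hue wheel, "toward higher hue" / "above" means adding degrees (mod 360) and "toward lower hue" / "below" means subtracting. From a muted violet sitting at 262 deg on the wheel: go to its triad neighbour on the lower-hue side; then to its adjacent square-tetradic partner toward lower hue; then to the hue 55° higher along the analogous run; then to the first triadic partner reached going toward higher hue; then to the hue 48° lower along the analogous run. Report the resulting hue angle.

179°

triadic ↓ −120°: 262 − 120 = 142°
square ↓ −90°: 142 − 90 = 52°
analog 55° ↑ +55°: 52 + 55 = 107°
triadic ↑ +120°: 107 + 120 = 227°
analog 48° ↓ −48°: 227 − 48 = 179°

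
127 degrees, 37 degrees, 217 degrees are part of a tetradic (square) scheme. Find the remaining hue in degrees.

307°

A square tetradic scheme places four hues every 90°.
The full set through 37° is {37°, 127°, 217°, 307°}.
Given {37°, 127°, 217°}, the missing hue is 307°.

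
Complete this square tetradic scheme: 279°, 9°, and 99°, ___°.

A square tetradic scheme places four hues every 90°.
The full set through 9° is {9°, 99°, 189°, 279°}.
Given {9°, 99°, 279°}, the missing hue is 189°.

189°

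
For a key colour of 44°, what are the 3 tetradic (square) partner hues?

A square tetradic scheme places four hues every 90°.
44 + 90 = 134°
44 + 180 = 224°
44 + 270 = 314°

134°, 224°, and 314°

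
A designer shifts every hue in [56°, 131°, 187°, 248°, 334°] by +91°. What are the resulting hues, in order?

56 + 91 = 147°
131 + 91 = 222°
187 + 91 = 278°
248 + 91 = 339°
334 + 91 = 425 → 425 − 360 = 65°

147°, 222°, 278°, 339°, 65°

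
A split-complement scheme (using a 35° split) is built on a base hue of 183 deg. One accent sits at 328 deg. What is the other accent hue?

38°

Split-complementary hues sit 35° either side of the complement.
Complement of the base 183°: 183 + 180 = 363 → 363 − 360 = 3°
The given accent 328° is 35° one side of 3°; the other accent sits 35° the other side: 3 + 35 = 38°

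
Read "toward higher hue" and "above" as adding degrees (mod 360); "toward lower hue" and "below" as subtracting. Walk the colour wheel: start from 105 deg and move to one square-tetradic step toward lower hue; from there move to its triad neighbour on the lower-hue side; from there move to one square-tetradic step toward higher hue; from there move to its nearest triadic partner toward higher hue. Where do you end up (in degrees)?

105°

−90° (square ↓): 105 − 90 = 15°
−120° (triadic ↓): 15 − 120 = -105 → -105 + 360 = 255°
+90° (square ↑): 255 + 90 = 345°
+120° (triadic ↑): 345 + 120 = 465 → 465 − 360 = 105°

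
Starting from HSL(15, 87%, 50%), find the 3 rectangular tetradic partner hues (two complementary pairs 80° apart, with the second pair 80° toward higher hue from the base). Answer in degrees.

A rectangular tetradic uses two complementary pairs 80° apart: offsets 0°, 80°, 180°, 260°.
15 + 80 = 95°
15 + 180 = 195°
15 + 260 = 275°

95°, 195°, 275°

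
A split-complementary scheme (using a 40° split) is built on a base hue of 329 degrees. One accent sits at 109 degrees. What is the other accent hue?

Split-complementary hues sit 40° either side of the complement.
Complement of the base 329°: 329 + 180 = 509 → 509 − 360 = 149°
The given accent 109° is 40° one side of 149°; the other accent sits 40° the other side: 149 + 40 = 189°

189°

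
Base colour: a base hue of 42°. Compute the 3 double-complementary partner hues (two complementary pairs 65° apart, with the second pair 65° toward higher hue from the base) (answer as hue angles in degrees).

107°, 222°, and 287°

A rectangular tetradic uses two complementary pairs 65° apart: offsets 0°, 65°, 180°, 245°.
42 + 65 = 107°
42 + 180 = 222°
42 + 245 = 287°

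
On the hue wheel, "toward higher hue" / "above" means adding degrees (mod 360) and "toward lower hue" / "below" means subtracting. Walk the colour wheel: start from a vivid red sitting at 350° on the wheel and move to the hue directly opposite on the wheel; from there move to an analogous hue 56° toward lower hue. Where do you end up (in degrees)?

+180° (complement): 350 + 180 = 530 → 530 − 360 = 170°
−56° (analog 56° ↓): 170 − 56 = 114°

114°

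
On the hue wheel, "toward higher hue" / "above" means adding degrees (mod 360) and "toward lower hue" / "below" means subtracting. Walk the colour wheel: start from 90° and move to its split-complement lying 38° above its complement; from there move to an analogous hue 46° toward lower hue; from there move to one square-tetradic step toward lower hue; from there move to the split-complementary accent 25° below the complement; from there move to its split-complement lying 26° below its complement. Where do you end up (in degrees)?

121°

+218° (split-comp 38° ↑): 90 + 218 = 308°
−46° (analog 46° ↓): 308 − 46 = 262°
−90° (square ↓): 262 − 90 = 172°
+155° (split-comp 25° ↓): 172 + 155 = 327°
+154° (split-comp 26° ↓): 327 + 154 = 481 → 481 − 360 = 121°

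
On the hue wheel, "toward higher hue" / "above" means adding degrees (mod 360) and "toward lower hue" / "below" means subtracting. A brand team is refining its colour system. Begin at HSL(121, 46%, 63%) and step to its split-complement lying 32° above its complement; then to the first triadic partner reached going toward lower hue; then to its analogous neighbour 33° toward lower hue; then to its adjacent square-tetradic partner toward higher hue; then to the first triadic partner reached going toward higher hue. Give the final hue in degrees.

30°

121 + 212 = 333°   (split-comp 32° ↑)
333 − 120 = 213°   (triadic ↓)
213 − 33 = 180°   (analog 33° ↓)
180 + 90 = 270°   (square ↑)
270 + 120 = 390 → 390 − 360 = 30°   (triadic ↑)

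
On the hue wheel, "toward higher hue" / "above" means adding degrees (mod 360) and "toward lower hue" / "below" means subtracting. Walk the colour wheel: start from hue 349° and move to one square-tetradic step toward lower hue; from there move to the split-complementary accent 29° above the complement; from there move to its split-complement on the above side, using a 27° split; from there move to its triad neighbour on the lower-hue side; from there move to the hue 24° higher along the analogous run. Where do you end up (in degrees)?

−90° (square ↓): 349 − 90 = 259°
+209° (split-comp 29° ↑): 259 + 209 = 468 → 468 − 360 = 108°
+207° (split-comp 27° ↑): 108 + 207 = 315°
−120° (triadic ↓): 315 − 120 = 195°
+24° (analog 24° ↑): 195 + 24 = 219°

219°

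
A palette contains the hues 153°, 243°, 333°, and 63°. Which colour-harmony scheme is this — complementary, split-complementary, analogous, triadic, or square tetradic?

Sort the hues: 63°, 153°, 243°, 333°.
Successive gaps around the wheel: 90°, 90°, 90°, 90°.
Four hues every 90° form a square tetradic scheme.

square tetradic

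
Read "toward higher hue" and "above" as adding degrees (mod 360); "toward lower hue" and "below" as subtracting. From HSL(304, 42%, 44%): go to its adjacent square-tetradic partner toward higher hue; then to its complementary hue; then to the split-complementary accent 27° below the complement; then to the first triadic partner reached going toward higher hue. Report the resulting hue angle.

127°

+90° (square ↑): 304 + 90 = 394 → 394 − 360 = 34°
+180° (complement): 34 + 180 = 214°
+153° (split-comp 27° ↓): 214 + 153 = 367 → 367 − 360 = 7°
+120° (triadic ↑): 7 + 120 = 127°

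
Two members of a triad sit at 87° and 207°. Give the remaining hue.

A triad spaces three hues 120° apart.
The full set is {87°, 207°, 327°}.

327°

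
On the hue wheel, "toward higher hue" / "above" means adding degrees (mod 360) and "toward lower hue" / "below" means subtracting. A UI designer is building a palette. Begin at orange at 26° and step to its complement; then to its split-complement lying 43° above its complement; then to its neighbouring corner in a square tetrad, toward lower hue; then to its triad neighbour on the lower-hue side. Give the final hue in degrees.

26 + 180 = 206°   (complement)
206 + 223 = 429 → 429 − 360 = 69°   (split-comp 43° ↑)
69 − 90 = -21 → -21 + 360 = 339°   (square ↓)
339 − 120 = 219°   (triadic ↓)

219°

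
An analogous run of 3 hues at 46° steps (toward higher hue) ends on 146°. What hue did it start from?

2 steps of 46° (toward higher hue) give a net shift of +92°.
Start = end − shift: 146 − 92 = 54°

54°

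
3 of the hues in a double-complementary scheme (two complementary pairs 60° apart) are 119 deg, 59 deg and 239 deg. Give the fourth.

299°

A rectangular tetradic uses two complementary pairs 60° apart: offsets 0°, 60°, 180°, 240°.
Among {59°, 119°, 239°}, 59° and 239° are a 180° pair.
The remaining hue 119° needs its own complement: 119 + 180 = 299°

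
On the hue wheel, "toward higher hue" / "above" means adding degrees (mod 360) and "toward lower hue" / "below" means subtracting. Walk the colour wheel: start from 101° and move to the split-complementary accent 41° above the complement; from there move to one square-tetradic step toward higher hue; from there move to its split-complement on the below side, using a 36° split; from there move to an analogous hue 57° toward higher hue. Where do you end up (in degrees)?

+221° (split-comp 41° ↑): 101 + 221 = 322°
+90° (square ↑): 322 + 90 = 412 → 412 − 360 = 52°
+144° (split-comp 36° ↓): 52 + 144 = 196°
+57° (analog 57° ↑): 196 + 57 = 253°

253°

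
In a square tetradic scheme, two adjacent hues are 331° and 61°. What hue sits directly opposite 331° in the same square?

A square tetradic scheme places four hues 90° apart; opposite corners are 180° apart.
331 + 180 = 511 → 511 − 360 = 151°

151°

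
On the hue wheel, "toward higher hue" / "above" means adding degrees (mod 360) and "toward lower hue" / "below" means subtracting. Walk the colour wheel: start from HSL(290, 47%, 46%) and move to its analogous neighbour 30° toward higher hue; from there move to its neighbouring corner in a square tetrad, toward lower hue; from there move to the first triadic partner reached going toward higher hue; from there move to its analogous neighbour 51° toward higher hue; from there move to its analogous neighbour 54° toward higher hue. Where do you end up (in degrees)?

95°

+30° (analog 30° ↑): 290 + 30 = 320°
−90° (square ↓): 320 − 90 = 230°
+120° (triadic ↑): 230 + 120 = 350°
+51° (analog 51° ↑): 350 + 51 = 401 → 401 − 360 = 41°
+54° (analog 54° ↑): 41 + 54 = 95°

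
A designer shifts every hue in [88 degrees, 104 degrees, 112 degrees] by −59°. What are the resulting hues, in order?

29°, 45°, 53°

88 − 59 = 29°
104 − 59 = 45°
112 − 59 = 53°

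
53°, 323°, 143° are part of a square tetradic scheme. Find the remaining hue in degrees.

233°

A square tetradic scheme places four hues every 90°.
The full set through 53° is {53°, 143°, 233°, 323°}.
Given {53°, 143°, 323°}, the missing hue is 233°.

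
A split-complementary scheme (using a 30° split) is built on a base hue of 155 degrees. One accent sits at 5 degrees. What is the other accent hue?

Split-complementary hues sit 30° either side of the complement.
Complement of the base 155°: 155 + 180 = 335°
The given accent 5° is 30° one side of 335°; the other accent sits 30° the other side: 335 − 30 = 305°

305°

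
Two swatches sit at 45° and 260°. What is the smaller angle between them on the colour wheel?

145°

|45 − 260| = 215.
The shorter arc is 360 − 215 = 145°.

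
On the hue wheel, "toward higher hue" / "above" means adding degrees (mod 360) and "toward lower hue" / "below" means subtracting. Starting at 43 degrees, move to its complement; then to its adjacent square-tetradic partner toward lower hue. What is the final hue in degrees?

133°

+180° (complement): 43 + 180 = 223°
−90° (square ↓): 223 − 90 = 133°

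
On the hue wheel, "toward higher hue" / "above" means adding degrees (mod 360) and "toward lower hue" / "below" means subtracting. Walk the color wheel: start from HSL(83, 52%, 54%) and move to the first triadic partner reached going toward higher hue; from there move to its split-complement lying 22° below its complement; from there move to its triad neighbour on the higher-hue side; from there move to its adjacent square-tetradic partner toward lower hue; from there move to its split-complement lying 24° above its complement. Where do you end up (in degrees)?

+120° (triadic ↑): 83 + 120 = 203°
+158° (split-comp 22° ↓): 203 + 158 = 361 → 361 − 360 = 1°
+120° (triadic ↑): 1 + 120 = 121°
−90° (square ↓): 121 − 90 = 31°
+204° (split-comp 24° ↑): 31 + 204 = 235°

235°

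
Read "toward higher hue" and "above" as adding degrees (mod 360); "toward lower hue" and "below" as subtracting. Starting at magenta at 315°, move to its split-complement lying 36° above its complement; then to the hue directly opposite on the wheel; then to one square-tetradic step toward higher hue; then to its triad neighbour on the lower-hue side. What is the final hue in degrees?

315 + 216 = 531 → 531 − 360 = 171°   (split-comp 36° ↑)
171 + 180 = 351°   (complement)
351 + 90 = 441 → 441 − 360 = 81°   (square ↑)
81 − 120 = -39 → -39 + 360 = 321°   (triadic ↓)

321°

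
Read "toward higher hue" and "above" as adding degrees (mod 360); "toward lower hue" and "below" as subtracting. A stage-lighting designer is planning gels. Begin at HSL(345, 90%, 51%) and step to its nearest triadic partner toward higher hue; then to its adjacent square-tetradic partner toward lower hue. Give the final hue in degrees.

15°

+120° (triadic ↑): 345 + 120 = 465 → 465 − 360 = 105°
−90° (square ↓): 105 − 90 = 15°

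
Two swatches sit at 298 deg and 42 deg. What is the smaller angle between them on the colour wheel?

|298 − 42| = 256.
The shorter arc is 360 − 256 = 104°.

104°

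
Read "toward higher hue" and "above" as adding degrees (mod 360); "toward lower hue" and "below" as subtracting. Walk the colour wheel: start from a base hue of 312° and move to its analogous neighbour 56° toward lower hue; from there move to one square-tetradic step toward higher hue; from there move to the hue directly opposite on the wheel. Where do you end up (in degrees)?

166°

312 − 56 = 256°   (analog 56° ↓)
256 + 90 = 346°   (square ↑)
346 + 180 = 526 → 526 − 360 = 166°   (complement)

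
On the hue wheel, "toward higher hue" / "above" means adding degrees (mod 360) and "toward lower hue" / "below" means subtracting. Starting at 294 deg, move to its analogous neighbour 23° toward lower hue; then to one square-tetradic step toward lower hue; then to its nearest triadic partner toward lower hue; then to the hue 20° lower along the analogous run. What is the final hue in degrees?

−23° (analog 23° ↓): 294 − 23 = 271°
−90° (square ↓): 271 − 90 = 181°
−120° (triadic ↓): 181 − 120 = 61°
−20° (analog 20° ↓): 61 − 20 = 41°

41°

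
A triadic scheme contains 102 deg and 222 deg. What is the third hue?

342°

A triad spaces three hues 120° apart.
The full set is {102°, 222°, 342°}.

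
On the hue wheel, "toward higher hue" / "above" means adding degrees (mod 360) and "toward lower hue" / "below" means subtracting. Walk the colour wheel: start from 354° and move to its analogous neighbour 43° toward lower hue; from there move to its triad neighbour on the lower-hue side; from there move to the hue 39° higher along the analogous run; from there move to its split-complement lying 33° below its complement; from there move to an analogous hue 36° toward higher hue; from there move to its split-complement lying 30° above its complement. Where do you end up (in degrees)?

263°

analog 43° ↓ −43°: 354 − 43 = 311°
triadic ↓ −120°: 311 − 120 = 191°
analog 39° ↑ +39°: 191 + 39 = 230°
split-comp 33° ↓ +147°: 230 + 147 = 377 → 377 − 360 = 17°
analog 36° ↑ +36°: 17 + 36 = 53°
split-comp 30° ↑ +210°: 53 + 210 = 263°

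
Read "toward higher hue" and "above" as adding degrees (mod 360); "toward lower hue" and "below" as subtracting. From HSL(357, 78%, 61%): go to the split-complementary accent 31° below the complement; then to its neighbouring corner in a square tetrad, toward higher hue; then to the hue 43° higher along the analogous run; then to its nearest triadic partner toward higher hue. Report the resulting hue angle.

39°

357 + 149 = 506 → 506 − 360 = 146°   (split-comp 31° ↓)
146 + 90 = 236°   (square ↑)
236 + 43 = 279°   (analog 43° ↑)
279 + 120 = 399 → 399 − 360 = 39°   (triadic ↑)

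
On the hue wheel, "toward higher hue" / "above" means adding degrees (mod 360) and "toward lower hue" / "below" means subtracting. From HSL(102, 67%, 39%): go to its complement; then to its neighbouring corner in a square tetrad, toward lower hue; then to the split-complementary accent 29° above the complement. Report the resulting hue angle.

41°

+180° (complement): 102 + 180 = 282°
−90° (square ↓): 282 − 90 = 192°
+209° (split-comp 29° ↑): 192 + 209 = 401 → 401 − 360 = 41°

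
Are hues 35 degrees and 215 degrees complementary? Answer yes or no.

yes

Angular distance: |35 − 215| = 180 = 180°.
Complementary requires 180°.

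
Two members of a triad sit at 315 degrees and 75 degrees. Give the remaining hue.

A triad spaces three hues 120° apart.
The full set is {75°, 195°, 315°}.

195°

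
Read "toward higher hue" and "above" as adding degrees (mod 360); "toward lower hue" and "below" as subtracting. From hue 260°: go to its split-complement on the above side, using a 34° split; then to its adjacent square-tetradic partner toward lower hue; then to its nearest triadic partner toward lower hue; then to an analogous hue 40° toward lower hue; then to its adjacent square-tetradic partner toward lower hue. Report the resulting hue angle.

134°

260 + 214 = 474 → 474 − 360 = 114°   (split-comp 34° ↑)
114 − 90 = 24°   (square ↓)
24 − 120 = -96 → -96 + 360 = 264°   (triadic ↓)
264 − 40 = 224°   (analog 40° ↓)
224 − 90 = 134°   (square ↓)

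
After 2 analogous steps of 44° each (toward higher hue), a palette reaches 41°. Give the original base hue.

2 steps of 44° (toward higher hue) give a net shift of +88°.
Start = end − shift: 41 − 88 = -47 → -47 + 360 = 313°

313°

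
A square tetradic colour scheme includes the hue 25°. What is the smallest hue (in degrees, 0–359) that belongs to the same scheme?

25°

A square tetradic scheme places four hues every 90°.
The full set through 25° is {25°, 115°, 205°, 295°}.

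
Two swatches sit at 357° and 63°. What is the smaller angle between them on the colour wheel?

66°

|357 − 63| = 294.
The shorter arc is 360 − 294 = 66°.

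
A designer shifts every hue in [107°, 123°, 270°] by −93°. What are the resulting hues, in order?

107 − 93 = 14°
123 − 93 = 30°
270 − 93 = 177°

14°, 30°, 177°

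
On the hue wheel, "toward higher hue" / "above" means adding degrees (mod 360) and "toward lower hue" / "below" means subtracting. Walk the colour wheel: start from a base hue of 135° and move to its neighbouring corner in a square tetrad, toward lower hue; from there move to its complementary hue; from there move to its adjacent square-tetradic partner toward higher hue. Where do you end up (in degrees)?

135 − 90 = 45°   (square ↓)
45 + 180 = 225°   (complement)
225 + 90 = 315°   (square ↑)

315°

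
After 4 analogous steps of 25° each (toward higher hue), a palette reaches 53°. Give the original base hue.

313°

4 steps of 25° (toward higher hue) give a net shift of +100°.
Start = end − shift: 53 − 100 = -47 → -47 + 360 = 313°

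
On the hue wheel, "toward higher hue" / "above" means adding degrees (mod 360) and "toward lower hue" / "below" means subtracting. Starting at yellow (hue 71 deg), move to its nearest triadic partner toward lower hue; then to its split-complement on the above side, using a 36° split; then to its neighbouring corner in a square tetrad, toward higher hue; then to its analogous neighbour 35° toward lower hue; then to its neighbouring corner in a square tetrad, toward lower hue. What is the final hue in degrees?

−120° (triadic ↓): 71 − 120 = -49 → -49 + 360 = 311°
+216° (split-comp 36° ↑): 311 + 216 = 527 → 527 − 360 = 167°
+90° (square ↑): 167 + 90 = 257°
−35° (analog 35° ↓): 257 − 35 = 222°
−90° (square ↓): 222 − 90 = 132°

132°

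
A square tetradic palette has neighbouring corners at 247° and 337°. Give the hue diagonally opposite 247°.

A square tetradic scheme places four hues 90° apart; opposite corners are 180° apart.
247 + 180 = 427 → 427 − 360 = 67°

67°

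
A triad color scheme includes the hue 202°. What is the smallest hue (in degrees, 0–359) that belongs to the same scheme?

82°

A triad places three hues 120° apart.
The full set through 202° is {82°, 202°, 322°}.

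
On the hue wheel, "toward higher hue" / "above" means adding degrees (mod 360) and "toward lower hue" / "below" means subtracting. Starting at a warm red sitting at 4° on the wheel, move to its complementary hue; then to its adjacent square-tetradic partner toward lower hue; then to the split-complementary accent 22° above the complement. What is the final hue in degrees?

296°

complement +180°: 4 + 180 = 184°
square ↓ −90°: 184 − 90 = 94°
split-comp 22° ↑ +202°: 94 + 202 = 296°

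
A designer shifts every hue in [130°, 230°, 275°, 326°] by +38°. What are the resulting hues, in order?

168°, 268°, 313°, 4°

130 + 38 = 168°
230 + 38 = 268°
275 + 38 = 313°
326 + 38 = 364 → 364 − 360 = 4°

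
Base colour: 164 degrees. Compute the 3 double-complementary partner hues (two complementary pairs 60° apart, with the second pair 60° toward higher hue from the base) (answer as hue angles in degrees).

164 + 60 = 224°
164 + 180 = 344°
164 + 240 = 404 → 404 − 360 = 44°

224°, 344°, and 44°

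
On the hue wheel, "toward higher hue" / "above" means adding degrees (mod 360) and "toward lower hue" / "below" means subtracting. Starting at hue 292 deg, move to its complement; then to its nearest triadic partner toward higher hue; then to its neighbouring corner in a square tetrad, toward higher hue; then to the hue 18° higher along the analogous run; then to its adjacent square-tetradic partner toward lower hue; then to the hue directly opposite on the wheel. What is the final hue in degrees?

70°

292 + 180 = 472 → 472 − 360 = 112°   (complement)
112 + 120 = 232°   (triadic ↑)
232 + 90 = 322°   (square ↑)
322 + 18 = 340°   (analog 18° ↑)
340 − 90 = 250°   (square ↓)
250 + 180 = 430 → 430 − 360 = 70°   (complement)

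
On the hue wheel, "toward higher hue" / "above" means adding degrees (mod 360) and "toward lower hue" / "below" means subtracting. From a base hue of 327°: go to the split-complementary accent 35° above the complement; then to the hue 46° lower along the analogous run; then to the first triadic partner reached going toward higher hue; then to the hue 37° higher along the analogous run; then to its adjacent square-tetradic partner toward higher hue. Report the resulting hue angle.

327 + 215 = 542 → 542 − 360 = 182°   (split-comp 35° ↑)
182 − 46 = 136°   (analog 46° ↓)
136 + 120 = 256°   (triadic ↑)
256 + 37 = 293°   (analog 37° ↑)
293 + 90 = 383 → 383 − 360 = 23°   (square ↑)

23°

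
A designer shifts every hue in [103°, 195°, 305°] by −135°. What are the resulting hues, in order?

103 − 135 = -32 → -32 + 360 = 328°
195 − 135 = 60°
305 − 135 = 170°

328°, 60°, 170°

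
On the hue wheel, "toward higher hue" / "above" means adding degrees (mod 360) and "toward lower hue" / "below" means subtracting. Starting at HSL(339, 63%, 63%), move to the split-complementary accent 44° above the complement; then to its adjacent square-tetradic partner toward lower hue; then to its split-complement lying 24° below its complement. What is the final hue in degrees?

+224° (split-comp 44° ↑): 339 + 224 = 563 → 563 − 360 = 203°
−90° (square ↓): 203 − 90 = 113°
+156° (split-comp 24° ↓): 113 + 156 = 269°

269°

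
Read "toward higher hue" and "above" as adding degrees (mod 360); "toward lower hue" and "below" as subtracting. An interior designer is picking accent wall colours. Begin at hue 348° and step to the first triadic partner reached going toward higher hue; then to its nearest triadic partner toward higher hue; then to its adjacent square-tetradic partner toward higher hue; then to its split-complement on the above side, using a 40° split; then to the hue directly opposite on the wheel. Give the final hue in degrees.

358°

triadic ↑ +120°: 348 + 120 = 468 → 468 − 360 = 108°
triadic ↑ +120°: 108 + 120 = 228°
square ↑ +90°: 228 + 90 = 318°
split-comp 40° ↑ +220°: 318 + 220 = 538 → 538 − 360 = 178°
complement +180°: 178 + 180 = 358°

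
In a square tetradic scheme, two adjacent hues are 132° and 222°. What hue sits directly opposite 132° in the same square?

A square tetradic scheme places four hues 90° apart; opposite corners are 180° apart.
132 + 180 = 312°

312°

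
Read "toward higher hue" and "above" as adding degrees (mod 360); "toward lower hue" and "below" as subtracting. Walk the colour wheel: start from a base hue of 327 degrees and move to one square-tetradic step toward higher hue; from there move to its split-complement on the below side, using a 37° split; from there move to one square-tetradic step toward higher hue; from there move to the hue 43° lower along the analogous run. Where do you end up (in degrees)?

square ↑ +90°: 327 + 90 = 417 → 417 − 360 = 57°
split-comp 37° ↓ +143°: 57 + 143 = 200°
square ↑ +90°: 200 + 90 = 290°
analog 43° ↓ −43°: 290 − 43 = 247°

247°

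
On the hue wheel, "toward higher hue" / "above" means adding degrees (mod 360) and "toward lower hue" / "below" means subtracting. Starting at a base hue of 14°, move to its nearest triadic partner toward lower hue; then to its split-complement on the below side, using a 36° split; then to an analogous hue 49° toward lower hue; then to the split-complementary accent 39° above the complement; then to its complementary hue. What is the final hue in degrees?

28°

−120° (triadic ↓): 14 − 120 = -106 → -106 + 360 = 254°
+144° (split-comp 36° ↓): 254 + 144 = 398 → 398 − 360 = 38°
−49° (analog 49° ↓): 38 − 49 = -11 → -11 + 360 = 349°
+219° (split-comp 39° ↑): 349 + 219 = 568 → 568 − 360 = 208°
+180° (complement): 208 + 180 = 388 → 388 − 360 = 28°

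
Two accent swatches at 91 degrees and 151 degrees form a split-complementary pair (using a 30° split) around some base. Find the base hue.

The accents sit 30° either side of the complement, so the complement is their short-arc midpoint on the wheel.
Short-arc midpoint of 91° and 151°: 121°.
Base is 180° from the complement: 121 − 180 = -59 → -59 + 360 = 301°

301°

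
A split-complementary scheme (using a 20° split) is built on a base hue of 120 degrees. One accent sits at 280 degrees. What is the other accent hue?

Split-complementary hues sit 20° either side of the complement.
Complement of the base 120°: 120 + 180 = 300°
The given accent 280° is 20° one side of 300°; the other accent sits 20° the other side: 300 + 20 = 320°

320°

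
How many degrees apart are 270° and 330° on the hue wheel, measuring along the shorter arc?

60°

|270 − 330| = 60.
60 ≤ 180, so the shorter arc is 60°.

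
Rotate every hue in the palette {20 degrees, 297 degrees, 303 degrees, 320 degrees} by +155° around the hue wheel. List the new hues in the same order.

20 + 155 = 175°
297 + 155 = 452 → 452 − 360 = 92°
303 + 155 = 458 → 458 − 360 = 98°
320 + 155 = 475 → 475 − 360 = 115°

175°, 92°, 98°, 115°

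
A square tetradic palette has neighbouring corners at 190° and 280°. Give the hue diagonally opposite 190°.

10°

A square tetradic scheme places four hues 90° apart; opposite corners are 180° apart.
190 + 180 = 370 → 370 − 360 = 10°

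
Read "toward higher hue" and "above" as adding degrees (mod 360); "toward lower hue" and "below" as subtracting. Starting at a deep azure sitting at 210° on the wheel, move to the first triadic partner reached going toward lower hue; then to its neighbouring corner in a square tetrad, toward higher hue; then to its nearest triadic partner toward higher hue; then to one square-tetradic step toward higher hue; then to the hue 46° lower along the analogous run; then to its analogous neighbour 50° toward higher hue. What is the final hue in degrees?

34°

−120° (triadic ↓): 210 − 120 = 90°
+90° (square ↑): 90 + 90 = 180°
+120° (triadic ↑): 180 + 120 = 300°
+90° (square ↑): 300 + 90 = 390 → 390 − 360 = 30°
−46° (analog 46° ↓): 30 − 46 = -16 → -16 + 360 = 344°
+50° (analog 50° ↑): 344 + 50 = 394 → 394 − 360 = 34°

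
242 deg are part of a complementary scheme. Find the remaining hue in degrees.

The complement sits 180° across the wheel.
The full set through 242° is {62°, 242°}.
Given {242°}, the missing hue is 62°.

62°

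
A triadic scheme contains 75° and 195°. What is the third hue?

315°

A triad spaces three hues 120° apart.
The full set is {75°, 195°, 315°}.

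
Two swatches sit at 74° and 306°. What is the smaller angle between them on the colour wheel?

128°

|74 − 306| = 232.
The shorter arc is 360 − 232 = 128°.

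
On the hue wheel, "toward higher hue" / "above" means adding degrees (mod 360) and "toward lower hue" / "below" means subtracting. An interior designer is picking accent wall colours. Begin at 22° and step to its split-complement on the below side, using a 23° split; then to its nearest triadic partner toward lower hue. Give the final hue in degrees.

split-comp 23° ↓ +157°: 22 + 157 = 179°
triadic ↓ −120°: 179 − 120 = 59°

59°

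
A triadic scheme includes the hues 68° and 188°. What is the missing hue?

308°

A triad places three hues 120° apart.
The full set through 68° is {68°, 188°, 308°}.
Given {68°, 188°}, the missing hue is 308°.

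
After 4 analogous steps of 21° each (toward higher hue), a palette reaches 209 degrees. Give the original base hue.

125°

4 steps of 21° (toward higher hue) give a net shift of +84°.
Start = end − shift: 209 − 84 = 125°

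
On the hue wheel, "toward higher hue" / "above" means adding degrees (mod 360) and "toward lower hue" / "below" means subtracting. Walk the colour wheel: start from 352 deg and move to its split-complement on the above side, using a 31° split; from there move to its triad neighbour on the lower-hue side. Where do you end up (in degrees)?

83°

split-comp 31° ↑ +211°: 352 + 211 = 563 → 563 − 360 = 203°
triadic ↓ −120°: 203 − 120 = 83°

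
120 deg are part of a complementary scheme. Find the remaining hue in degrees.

300°

The complement sits 180° across the wheel.
The full set through 120° is {120°, 300°}.
Given {120°}, the missing hue is 300°.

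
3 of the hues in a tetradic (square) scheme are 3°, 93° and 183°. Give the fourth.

273°

A square tetradic scheme places four hues every 90°.
The full set through 3° is {3°, 93°, 183°, 273°}.
Given {3°, 93°, 183°}, the missing hue is 273°.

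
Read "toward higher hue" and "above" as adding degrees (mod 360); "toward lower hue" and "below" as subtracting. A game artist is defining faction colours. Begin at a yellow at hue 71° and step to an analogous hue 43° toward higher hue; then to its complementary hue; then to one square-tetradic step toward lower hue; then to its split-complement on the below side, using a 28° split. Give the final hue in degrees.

356°

analog 43° ↑ +43°: 71 + 43 = 114°
complement +180°: 114 + 180 = 294°
square ↓ −90°: 294 − 90 = 204°
split-comp 28° ↓ +152°: 204 + 152 = 356°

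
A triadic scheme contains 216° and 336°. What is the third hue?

96°

A triad spaces three hues 120° apart.
The full set is {96°, 216°, 336°}.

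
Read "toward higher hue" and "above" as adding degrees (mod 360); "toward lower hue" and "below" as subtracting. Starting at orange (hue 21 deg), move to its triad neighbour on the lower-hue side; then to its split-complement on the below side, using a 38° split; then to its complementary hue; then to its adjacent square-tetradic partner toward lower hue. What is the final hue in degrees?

133°

21 − 120 = -99 → -99 + 360 = 261°   (triadic ↓)
261 + 142 = 403 → 403 − 360 = 43°   (split-comp 38° ↓)
43 + 180 = 223°   (complement)
223 − 90 = 133°   (square ↓)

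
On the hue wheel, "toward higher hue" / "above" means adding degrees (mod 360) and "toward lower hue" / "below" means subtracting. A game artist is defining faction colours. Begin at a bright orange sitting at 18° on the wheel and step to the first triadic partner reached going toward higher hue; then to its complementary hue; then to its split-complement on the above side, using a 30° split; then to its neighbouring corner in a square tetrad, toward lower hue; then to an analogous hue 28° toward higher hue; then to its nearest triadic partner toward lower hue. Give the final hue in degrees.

346°

18 + 120 = 138°   (triadic ↑)
138 + 180 = 318°   (complement)
318 + 210 = 528 → 528 − 360 = 168°   (split-comp 30° ↑)
168 − 90 = 78°   (square ↓)
78 + 28 = 106°   (analog 28° ↑)
106 − 120 = -14 → -14 + 360 = 346°   (triadic ↓)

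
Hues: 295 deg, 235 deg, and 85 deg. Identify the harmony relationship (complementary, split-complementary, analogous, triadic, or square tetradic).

split-complementary

Sort the hues: 85°, 235°, 295°.
Successive gaps around the wheel: 150°, 60°, 150°.
Two 150° gaps and one 60° gap — a base hue opposite a pair of accents 30° either side of its complement — is the split-complementary pattern.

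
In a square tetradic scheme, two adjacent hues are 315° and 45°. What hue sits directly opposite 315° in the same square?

135°

A square tetradic scheme places four hues 90° apart; opposite corners are 180° apart.
315 + 180 = 495 → 495 − 360 = 135°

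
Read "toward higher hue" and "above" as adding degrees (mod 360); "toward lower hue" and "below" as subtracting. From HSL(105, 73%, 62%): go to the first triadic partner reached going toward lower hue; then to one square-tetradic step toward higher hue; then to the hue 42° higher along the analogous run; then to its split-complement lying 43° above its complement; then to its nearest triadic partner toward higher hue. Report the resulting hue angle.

105 − 120 = -15 → -15 + 360 = 345°   (triadic ↓)
345 + 90 = 435 → 435 − 360 = 75°   (square ↑)
75 + 42 = 117°   (analog 42° ↑)
117 + 223 = 340°   (split-comp 43° ↑)
340 + 120 = 460 → 460 − 360 = 100°   (triadic ↑)

100°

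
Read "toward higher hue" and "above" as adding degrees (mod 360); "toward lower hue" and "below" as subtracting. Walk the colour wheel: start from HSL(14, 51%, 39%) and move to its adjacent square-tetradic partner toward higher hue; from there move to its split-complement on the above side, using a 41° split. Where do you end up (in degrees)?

+90° (square ↑): 14 + 90 = 104°
+221° (split-comp 41° ↑): 104 + 221 = 325°

325°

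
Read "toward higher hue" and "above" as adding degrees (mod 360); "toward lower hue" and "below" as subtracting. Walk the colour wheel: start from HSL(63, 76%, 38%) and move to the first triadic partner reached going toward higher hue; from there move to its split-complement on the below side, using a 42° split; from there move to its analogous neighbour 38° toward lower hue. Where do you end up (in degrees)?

63 + 120 = 183°   (triadic ↑)
183 + 138 = 321°   (split-comp 42° ↓)
321 − 38 = 283°   (analog 38° ↓)

283°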